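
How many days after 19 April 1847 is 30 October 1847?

194

April 1847: 30 − 19 = 11 days remain.
Then May (31), June (30), July (31), August (31), September (30): 31 + 30 + 31 + 31 + 30 = 153 days.
October 1–30, 1847: 30 days.
Total: 11 + 153 + 30 = 194 days.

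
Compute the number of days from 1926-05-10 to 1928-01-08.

608

Day-of-year of May 10, 1926: 130.
Day-of-year of January 8, 1928: 8.
1926 has 365 days, so 365 − 130 = 235 days remain in 1926.
Full years: 1927: 365. Sum = 365.
Total: 235 + 365 + 8 = 608 days.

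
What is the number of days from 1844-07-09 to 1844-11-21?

July 1844: 31 − 9 = 22 days remain.
Then August (31), September (30), October (31): 31 + 30 + 31 = 92 days.
November 1–21, 1844: 21 days.
Total: 22 + 92 + 21 = 135 days.

135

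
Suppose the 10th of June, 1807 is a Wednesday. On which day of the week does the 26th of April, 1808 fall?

Tuesday

Day-of-year of June 10, 1807: 161.
Day-of-year of April 26, 1808: 117.
1807 has 365 days, so 365 − 161 = 204 days remain in 1807.
Total: 204 + 117 = 321 days.
321 mod 7 = 6, so 6 days after Wednesday is Tuesday.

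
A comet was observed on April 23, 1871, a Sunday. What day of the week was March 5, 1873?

Day-of-year of April 23, 1871: 113.
Day-of-year of March 5, 1873: 64.
1871 has 365 days, so 365 − 113 = 252 days remain in 1871.
Full years: 1872: 366. Sum = 366.
Total: 252 + 366 + 64 = 682 days.
682 mod 7 = 3, so 3 days after Sunday is Wednesday.

Wednesday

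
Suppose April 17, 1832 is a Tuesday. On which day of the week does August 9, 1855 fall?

Day-of-year of April 17, 1832: 108.
Day-of-year of August 9, 1855: 221.
1832 has 366 days, so 366 − 108 = 258 days remain in 1832.
Full years 1833–1854: 17 common + 5 leap = 17×365 + 5×366 = 8035 days.
Total: 258 + 8035 + 221 = 8514 days.
8514 mod 7 = 2, so 2 days after Tuesday is Thursday.

Thursday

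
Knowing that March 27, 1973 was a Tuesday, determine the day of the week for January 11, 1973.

Count forward from the earlier date (January 11, 1973) to the later (March 27, 1973):
January 1973: 31 − 11 = 20 days remain.
Then February 1973 (28): 28 days.
March 1–27, 1973: 27 days.
Total: 20 + 28 + 27 = 75 days.
75 mod 7 = 5, so 5 days before Tuesday is Thursday.

Thursday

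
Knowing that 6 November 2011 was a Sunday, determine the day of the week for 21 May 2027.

Friday

Day-of-year of November 6, 2011: 310.
Day-of-year of May 21, 2027: 141.
2011 has 365 days, so 365 − 310 = 55 days remain in 2011.
Full years 2012–2026: 11 common + 4 leap = 11×365 + 4×366 = 5479 days.
Total: 55 + 5479 + 141 = 5675 days.
5675 mod 7 = 5, so 5 days after Sunday is Friday.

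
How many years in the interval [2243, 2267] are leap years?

6

Years divisible by 4 in [2243, 2267]: 2244, 2248, 2252, 2256, 2260, 2264.
No century exceptions apply. Count: 6.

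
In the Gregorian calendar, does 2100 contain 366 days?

2100 is not a leap year (divisible by 100 but not 400).

No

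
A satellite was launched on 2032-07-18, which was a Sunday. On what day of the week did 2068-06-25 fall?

Monday

Day-of-year of July 18, 2032: 200.
Day-of-year of June 25, 2068: 177.
2032 has 366 days, so 366 − 200 = 166 days remain in 2032.
Full years 2033–2067: 27 common + 8 leap = 27×365 + 8×366 = 12783 days.
Total: 166 + 12783 + 177 = 13126 days.
13126 mod 7 = 1, so 1 day after Sunday is Monday.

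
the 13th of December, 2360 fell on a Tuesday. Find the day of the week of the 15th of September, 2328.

Count forward from the earlier date (September 15, 2328) to the later (December 13, 2360):
Day-of-year of September 15, 2328: 259.
Day-of-year of December 13, 2360: 348.
2328 has 366 days, so 366 − 259 = 107 days remain in 2328.
Full years 2329–2359: 24 common + 7 leap = 24×365 + 7×366 = 11322 days.
Total: 107 + 11322 + 348 = 11777 days.
11777 mod 7 = 3, so 3 days before Tuesday is Saturday.

Saturday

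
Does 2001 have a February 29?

2001 is not a leap year.

No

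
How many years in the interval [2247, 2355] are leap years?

26

Years divisible by 4: 2248, 2252, …, 2352 — 27 in all.
Of these, 2300 is divisible by 100 but not 400, so not leap.
Leap years: 27 − 1 = 26.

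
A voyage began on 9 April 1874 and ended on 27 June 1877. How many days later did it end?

1175

April 9, 1874 → April 9, 1875: 365 days.
April 9, 1875 → April 9, 1876: 366 days (1876 is a leap year).
April 9, 1876 → April 9, 1877: 365 days.
April 1877: 30 − 9 = 21 days remain.
Then May (31): 31 days.
June 1–27, 1877: 27 days.
Residual: 79 days.
Total: 1175 days.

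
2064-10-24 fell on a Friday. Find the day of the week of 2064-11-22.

Saturday

October 2064: 31 − 24 = 7 days remain.
November 1–22, 2064: 22 days.
Total: 7 + 22 = 29 days.
29 mod 7 = 1, so 1 day after Friday is Saturday.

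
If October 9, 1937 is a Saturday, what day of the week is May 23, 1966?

From October 9, 1937 to October 9, 1965: 28 years, of which 7 contain a Feb 29 — 21×365 + 7×366 = 10227 days.
October 1965: 31 − 9 = 22 days remain.
Then November (30), December (31), January (31), February 1966 (28), March (31), April (30): 30 + 31 + 31 + 28 + 31 + 30 = 181 days.
May 1–23, 1966: 23 days.
Residual: 226 days.
Total: 10453 days.
10453 mod 7 = 2, so 2 days after Saturday is Monday.

Monday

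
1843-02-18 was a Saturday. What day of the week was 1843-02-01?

Count forward from the earlier date (February 1, 1843) to the later (February 18, 1843):
Within February 1843: 18 − 1 = 17 days.
17 mod 7 = 3, so 3 days before Saturday is Wednesday.

Wednesday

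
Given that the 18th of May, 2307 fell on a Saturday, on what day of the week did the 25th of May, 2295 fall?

Count forward from the earlier date (May 25, 2295) to the later (May 18, 2307):
Day-of-year of May 25, 2295: 145.
Day-of-year of May 18, 2307: 138.
2295 has 365 days, so 365 − 145 = 220 days remain in 2295.
Full years 2296–2306: 9 common + 2 leap = 9×365 + 2×366 = 4017 days.
Total: 220 + 4017 + 138 = 4375 days.
4375 is a multiple of 7, so the 25th of May, 2295 falls on the same weekday: Saturday.

Saturday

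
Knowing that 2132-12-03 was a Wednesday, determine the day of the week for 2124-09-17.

Sunday

Count forward from the earlier date (September 17, 2124) to the later (December 3, 2132):
From September 17, 2124 to September 17, 2132: 8 years, of which 2 contain a Feb 29 — 6×365 + 2×366 = 2922 days.
September 2132: 30 − 17 = 13 days remain.
Then October (31), November (30): 31 + 30 = 61 days.
December 1–3, 2132: 3 days.
Residual: 77 days.
Total: 2999 days.
2999 mod 7 = 3, so 3 days before Wednesday is Sunday.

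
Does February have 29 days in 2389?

No

2389 is not a leap year.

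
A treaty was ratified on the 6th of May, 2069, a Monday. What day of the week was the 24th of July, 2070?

Thursday

May 6, 2069 → May 6, 2070: 365 days.
May 2070: 31 − 6 = 25 days remain.
Then June (30): 30 days.
July 1–24, 2070: 24 days.
Residual: 79 days.
Total: 444 days.
444 mod 7 = 3, so 3 days after Monday is Thursday.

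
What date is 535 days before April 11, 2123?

October 23, 2121

Count 535 days before April 11, 2123:
Day-of-year of October 23, 2121: 296.
Day-of-year of April 11, 2123: 101.
2121 has 365 days, so 365 − 296 = 69 days remain in 2121.
Full years: 2122: 365. Sum = 365.
Total: 69 + 365 + 101 = 535 days.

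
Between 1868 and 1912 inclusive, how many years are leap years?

11

Years divisible by 4 in [1868, 1912]: 1868, 1872, 1876, 1880, 1884, 1888, 1892, 1896, 1900, 1904, 1908, 1912.
Of these, 1900 is divisible by 100 but not 400, so not leap.
Leap years: 12 − 1 = 11.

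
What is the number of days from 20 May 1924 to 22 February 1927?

1008

May 20, 1924 → May 20, 1925: 365 days.
May 20, 1925 → May 20, 1926: 365 days.
May 1926: 31 − 20 = 11 days remain.
Then June (30), July (31), August (31), September (30), October (31), November (30), December (31), January (31): 30 + 31 + 31 + 30 + 31 + 30 + 31 + 31 = 245 days.
February 1–22, 1927: 22 days (1927 is not a leap year).
Residual: 278 days.
Total: 1008 days.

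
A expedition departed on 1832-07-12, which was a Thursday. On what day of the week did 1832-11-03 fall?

Saturday

July 1832: 31 − 12 = 19 days remain.
Then August (31), September (30), October (31): 31 + 30 + 31 = 92 days.
November 1–3, 1832: 3 days.
Total: 19 + 92 + 3 = 114 days.
114 mod 7 = 2, so 2 days after Thursday is Saturday.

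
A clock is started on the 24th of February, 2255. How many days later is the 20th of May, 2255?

February 2255: 28 − 24 = 4 days remain (2255 is not a leap year, so February has 28 days).
Then March (31), April (30): 31 + 30 = 61 days.
May 1–20, 2255: 20 days.
Total: 4 + 61 + 20 = 85 days.

85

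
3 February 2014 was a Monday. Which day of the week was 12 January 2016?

Tuesday

Day-of-year of February 3, 2014: 34.
Day-of-year of January 12, 2016: 12.
2014 has 365 days, so 365 − 34 = 331 days remain in 2014.
Full years: 2015: 365. Sum = 365.
Total: 331 + 365 + 12 = 708 days.
708 mod 7 = 1, so 1 day after Monday is Tuesday.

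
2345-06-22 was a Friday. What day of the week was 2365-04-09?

Friday

From June 22, 2345 to June 22, 2364: 19 years, of which 5 contain a Feb 29 — 14×365 + 5×366 = 6940 days.
June 2364: 30 − 22 = 8 days remain.
Then 9 full months totalling 274 days.
April 1–9, 2365: 9 days.
Residual: 291 days.
Total: 7231 days.
7231 is a multiple of 7, so 2365-04-09 falls on the same weekday: Friday.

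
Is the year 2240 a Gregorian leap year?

2240 is a leap year.

Yes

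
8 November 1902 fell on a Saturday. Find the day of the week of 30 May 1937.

Sunday

Day-of-year of November 8, 1902: 312.
Day-of-year of May 30, 1937: 150.
1902 has 365 days, so 365 − 312 = 53 days remain in 1902.
Full years 1903–1936: 25 common + 9 leap = 25×365 + 9×366 = 12419 days.
Total: 53 + 12419 + 150 = 12622 days.
12622 mod 7 = 1, so 1 day after Saturday is Sunday.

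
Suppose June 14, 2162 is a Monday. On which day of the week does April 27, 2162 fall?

Tuesday

Count forward from the earlier date (April 27, 2162) to the later (June 14, 2162):
April 2162: 30 − 27 = 3 days remain.
Then May (31): 31 days.
June 1–14, 2162: 14 days.
Total: 3 + 31 + 14 = 48 days.
48 mod 7 = 6, so 6 days before Monday is Tuesday.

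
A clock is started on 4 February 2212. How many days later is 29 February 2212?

Within February 2212: 29 − 4 = 25 days.

25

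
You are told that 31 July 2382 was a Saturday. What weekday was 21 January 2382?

Count forward from the earlier date (January 21, 2382) to the later (July 31, 2382):
January 2382: 31 − 21 = 10 days remain.
Then February 2382 (28), March (31), April (30), May (31), June (30): 28 + 31 + 30 + 31 + 30 = 150 days.
July 1–31, 2382: 31 days.
Total: 10 + 150 + 31 = 191 days.
191 mod 7 = 2, so 2 days before Saturday is Thursday.

Thursday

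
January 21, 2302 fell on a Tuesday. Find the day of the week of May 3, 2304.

Tuesday

Day-of-year of January 21, 2302: 21.
Day-of-year of May 3, 2304: 124.
2302 has 365 days, so 365 − 21 = 344 days remain in 2302.
Full years: 2303: 365. Sum = 365.
Total: 344 + 365 + 124 = 833 days.
833 is a multiple of 7, so May 3, 2304 falls on the same weekday: Tuesday.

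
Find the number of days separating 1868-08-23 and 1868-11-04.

August 1868: 31 − 23 = 8 days remain.
Then September (30), October (31): 30 + 31 = 61 days.
November 1–4, 1868: 4 days.
Total: 8 + 61 + 4 = 73 days.

73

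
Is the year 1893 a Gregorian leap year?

1893 is not a leap year.

No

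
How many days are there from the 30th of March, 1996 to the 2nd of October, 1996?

186

March 1996: 31 − 30 = 1 day remains.
Then April (30), May (31), June (30), July (31), August (31), September (30): 30 + 31 + 30 + 31 + 31 + 30 = 183 days.
October 1–2, 1996: 2 days.
Total: 1 + 183 + 2 = 186 days.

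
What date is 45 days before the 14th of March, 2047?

the 28th of January, 2047

Count 45 days before March 14, 2047:
January 2047: 31 − 28 = 3 days remain.
Then February 2047 (28): 28 days.
March 1–14, 2047: 14 days.
Total: 3 + 28 + 14 = 45 days.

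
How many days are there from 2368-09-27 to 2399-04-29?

11171

From September 27, 2368 to September 27, 2398: 30 years, of which 7 contain a Feb 29 — 23×365 + 7×366 = 10957 days.
September 2398: 30 − 27 = 3 days remain.
Then October (31), November (30), December (31), January (31), February 2399 (28), March (31): 31 + 30 + 31 + 31 + 28 + 31 = 182 days.
April 1–29, 2399: 29 days.
Residual: 214 days.
Total: 11171 days.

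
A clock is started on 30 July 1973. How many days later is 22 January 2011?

Day-of-year of July 30, 1973: 211.
Day-of-year of January 22, 2011: 22.
1973 has 365 days, so 365 − 211 = 154 days remain in 1973.
Full years 1974–2010: 28 common + 9 leap = 28×365 + 9×366 = 13514 days.
Total: 154 + 13514 + 22 = 13690 days.

13690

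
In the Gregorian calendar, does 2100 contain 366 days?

2100 is not a leap year (divisible by 100 but not 400).

No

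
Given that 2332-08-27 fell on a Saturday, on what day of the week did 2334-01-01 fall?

Monday

Day-of-year of August 27, 2332: 240.
Day-of-year of January 1, 2334: 1.
2332 has 366 days, so 366 − 240 = 126 days remain in 2332.
Full years: 2333: 365. Sum = 365.
Total: 126 + 365 + 1 = 492 days.
492 mod 7 = 2, so 2 days after Saturday is Monday.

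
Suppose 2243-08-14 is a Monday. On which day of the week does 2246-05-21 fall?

Thursday

August 14, 2243 → August 14, 2244: 366 days (2244 is a leap year).
August 14, 2244 → August 14, 2245: 365 days.
August 2245: 31 − 14 = 17 days remain.
Then September (30), October (31), November (30), December (31), January (31), February 2246 (28), March (31), April (30): 30 + 31 + 30 + 31 + 31 + 28 + 31 + 30 = 242 days.
May 1–21, 2246: 21 days.
Residual: 280 days.
Total: 1011 days.
1011 mod 7 = 3, so 3 days after Monday is Thursday.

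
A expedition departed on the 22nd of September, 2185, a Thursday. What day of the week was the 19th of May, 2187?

Saturday

September 22, 2185 → September 22, 2186: 365 days.
September 2186: 30 − 22 = 8 days remain.
Then October (31), November (30), December (31), January (31), February 2187 (28), March (31), April (30): 31 + 30 + 31 + 31 + 28 + 31 + 30 = 212 days.
May 1–19, 2187: 19 days.
Residual: 239 days.
Total: 604 days.
604 mod 7 = 2, so 2 days after Thursday is Saturday.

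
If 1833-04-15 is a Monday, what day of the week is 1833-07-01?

April 1833: 30 − 15 = 15 days remain.
Then May (31), June (30): 31 + 30 = 61 days.
July 1, 1833: 1 day.
Total: 15 + 61 + 1 = 77 days.
77 is a multiple of 7, so 1833-07-01 falls on the same weekday: Monday.

Monday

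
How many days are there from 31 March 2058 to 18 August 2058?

140

March 2058: 31 − 31 = 0 days remain.
Then April (30), May (31), June (30), July (31): 30 + 31 + 30 + 31 = 122 days.
August 1–18, 2058: 18 days.
Total: 0 + 122 + 18 = 140 days.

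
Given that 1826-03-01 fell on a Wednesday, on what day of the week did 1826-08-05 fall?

March 1826: 31 − 1 = 30 days remain.
Then April (30), May (31), June (30), July (31): 30 + 31 + 30 + 31 = 122 days.
August 1–5, 1826: 5 days.
Total: 30 + 122 + 5 = 157 days.
157 mod 7 = 3, so 3 days after Wednesday is Saturday.

Saturday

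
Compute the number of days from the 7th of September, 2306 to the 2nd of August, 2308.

695

September 2306: 30 − 7 = 23 days remain.
Then 22 full months totalling 670 days.
August 1–2, 2308: 2 days.
Total: 23 + 670 + 2 = 695 days.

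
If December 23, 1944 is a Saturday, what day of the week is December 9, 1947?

Tuesday

Day-of-year of December 23, 1944: 358.
Day-of-year of December 9, 1947: 343.
1944 has 366 days, so 366 − 358 = 8 days remain in 1944.
Full years: 1945: 365; 1946: 365. Sum = 730.
Total: 8 + 730 + 343 = 1081 days.
1081 mod 7 = 3, so 3 days after Saturday is Tuesday.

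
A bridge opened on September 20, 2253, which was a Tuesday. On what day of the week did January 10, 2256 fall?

Day-of-year of September 20, 2253: 263.
Day-of-year of January 10, 2256: 10.
2253 has 365 days, so 365 − 263 = 102 days remain in 2253.
Full years: 2254: 365; 2255: 365. Sum = 730.
Total: 102 + 730 + 10 = 842 days.
842 mod 7 = 2, so 2 days after Tuesday is Thursday.

Thursday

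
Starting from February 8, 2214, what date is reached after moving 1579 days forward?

June 6, 2218

Count 1579 days after February 8, 2214:
Day-of-year of February 8, 2214: 39.
Day-of-year of June 6, 2218: 157.
2214 has 365 days, so 365 − 39 = 326 days remain in 2214.
Full years: 2215: 365; 2216: 366; 2217: 365. Sum = 1096.
Total: 326 + 1096 + 157 = 1579 days.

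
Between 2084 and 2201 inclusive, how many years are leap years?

28

Years divisible by 4: 2084, 2088, …, 2200 — 30 in all.
Of these, 2100, 2200 are divisible by 100 but not 400, so not leap.
Leap years: 30 − 2 = 28.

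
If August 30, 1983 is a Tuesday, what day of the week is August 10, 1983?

Wednesday

Count forward from the earlier date (August 10, 1983) to the later (August 30, 1983):
Within August 1983: 30 − 10 = 20 days.
20 mod 7 = 6, so 6 days before Tuesday is Wednesday.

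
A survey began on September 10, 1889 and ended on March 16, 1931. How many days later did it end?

Day-of-year of September 10, 1889: 253.
Day-of-year of March 16, 1931: 75.
1889 has 365 days, so 365 − 253 = 112 days remain in 1889.
Full years 1890–1930: 32 common + 9 leap = 32×365 + 9×366 = 14974 days.
Total: 112 + 14974 + 75 = 15161 days.

15161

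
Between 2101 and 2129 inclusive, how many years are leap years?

7

Years divisible by 4 in [2101, 2129]: 2104, 2108, 2112, 2116, 2120, 2124, 2128.
No century exceptions apply. Count: 7.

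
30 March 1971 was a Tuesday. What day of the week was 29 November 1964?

Sunday

Count forward from the earlier date (November 29, 1964) to the later (March 30, 1971):
November 29, 1964 → November 29, 1965: 365 days.
November 29, 1965 → November 29, 1966: 365 days.
November 29, 1966 → November 29, 1967: 365 days.
November 29, 1967 → November 29, 1968: 366 days (1968 is a leap year).
November 29, 1968 → November 29, 1969: 365 days.
November 29, 1969 → November 29, 1970: 365 days.
November 1970: 30 − 29 = 1 day remains.
Then December (31), January (31), February 1971 (28): 31 + 31 + 28 = 90 days.
March 1–30, 1971: 30 days.
Residual: 121 days.
Total: 2312 days.
2312 mod 7 = 2, so 2 days before Tuesday is Sunday.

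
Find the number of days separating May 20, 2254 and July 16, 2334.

29276

Day-of-year of May 20, 2254: 140.
Day-of-year of July 16, 2334: 197.
2254 has 365 days, so 365 − 140 = 225 days remain in 2254.
Full years 2255–2333: 60 common + 19 leap = 60×365 + 19×366 = 28854 days.
Total: 225 + 28854 + 197 = 29276 days.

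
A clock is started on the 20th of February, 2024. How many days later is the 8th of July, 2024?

139

February 2024: 29 − 20 = 9 days remain (2024 is a leap year, so February has 29 days).
Then March (31), April (30), May (31), June (30): 31 + 30 + 31 + 30 = 122 days.
July 1–8, 2024: 8 days.
Total: 9 + 122 + 8 = 139 days.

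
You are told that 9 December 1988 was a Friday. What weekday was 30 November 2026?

Day-of-year of December 9, 1988: 344.
Day-of-year of November 30, 2026: 334.
1988 has 366 days, so 366 − 344 = 22 days remain in 1988.
Full years 1989–2025: 28 common + 9 leap = 28×365 + 9×366 = 13514 days.
Total: 22 + 13514 + 334 = 13870 days.
13870 mod 7 = 3, so 3 days after Friday is Monday.

Monday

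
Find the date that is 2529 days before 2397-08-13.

2390-09-10

Count 2529 days before August 13, 2397:
Day-of-year of September 10, 2390: 253.
Day-of-year of August 13, 2397: 225.
2390 has 365 days, so 365 − 253 = 112 days remain in 2390.
Full years: 2391: 365; 2392: 366; 2393: 365; 2394: 365; 2395: 365; 2396: 366. Sum = 2192.
Total: 112 + 2192 + 225 = 2529 days.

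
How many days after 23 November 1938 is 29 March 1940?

492

November 1938: 30 − 23 = 7 days remain.
Then 15 full months totalling 456 days.
March 1–29, 1940: 29 days.
Total: 7 + 456 + 29 = 492 days.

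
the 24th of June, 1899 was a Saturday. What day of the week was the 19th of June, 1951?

Day-of-year of June 24, 1899: 175.
Day-of-year of June 19, 1951: 170.
1899 has 365 days, so 365 − 175 = 190 days remain in 1899.
Full years 1900–1950: 39 common + 12 leap = 39×365 + 12×366 = 18627 days.
Total: 190 + 18627 + 170 = 18987 days.
18987 mod 7 = 3, so 3 days after Saturday is Tuesday.

Tuesday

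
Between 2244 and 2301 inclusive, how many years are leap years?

Years divisible by 4: 2244, 2248, …, 2300 — 15 in all.
Of these, 2300 is divisible by 100 but not 400, so not leap.
Leap years: 15 − 1 = 14.

14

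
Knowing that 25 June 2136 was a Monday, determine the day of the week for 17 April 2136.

Count forward from the earlier date (April 17, 2136) to the later (June 25, 2136):
April 2136: 30 − 17 = 13 days remain.
Then May (31): 31 days.
June 1–25, 2136: 25 days.
Total: 13 + 31 + 25 = 69 days.
69 mod 7 = 6, so 6 days before Monday is Tuesday.

Tuesday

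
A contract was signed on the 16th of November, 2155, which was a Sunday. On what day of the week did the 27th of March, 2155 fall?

Count forward from the earlier date (March 27, 2155) to the later (November 16, 2155):
March 2155: 31 − 27 = 4 days remain.
Then April (30), May (31), June (30), July (31), August (31), September (30), October (31): 30 + 31 + 30 + 31 + 31 + 30 + 31 = 214 days.
November 1–16, 2155: 16 days.
Total: 4 + 214 + 16 = 234 days.
234 mod 7 = 3, so 3 days before Sunday is Thursday.

Thursday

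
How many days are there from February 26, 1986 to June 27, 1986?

121

February 1986: 28 − 26 = 2 days remain (1986 is not a leap year, so February has 28 days).
Then March (31), April (30), May (31): 31 + 30 + 31 = 92 days.
June 1–27, 1986: 27 days.
Total: 2 + 92 + 27 = 121 days.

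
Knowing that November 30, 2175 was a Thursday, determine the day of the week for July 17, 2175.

Monday

Count forward from the earlier date (July 17, 2175) to the later (November 30, 2175):
July 2175: 31 − 17 = 14 days remain.
Then August (31), September (30), October (31): 31 + 30 + 31 = 92 days.
November 1–30, 2175: 30 days.
Total: 14 + 92 + 30 = 136 days.
136 mod 7 = 3, so 3 days before Thursday is Monday.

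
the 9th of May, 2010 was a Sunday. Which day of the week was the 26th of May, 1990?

Saturday

Count forward from the earlier date (May 26, 1990) to the later (May 9, 2010):
Day-of-year of May 26, 1990: 146.
Day-of-year of May 9, 2010: 129.
1990 has 365 days, so 365 − 146 = 219 days remain in 1990.
Full years 1991–2009: 14 common + 5 leap = 14×365 + 5×366 = 6940 days.
Total: 219 + 6940 + 129 = 7288 days.
7288 mod 7 = 1, so 1 day before Sunday is Saturday.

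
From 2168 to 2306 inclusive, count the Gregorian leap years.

Years divisible by 4: 2168, 2172, …, 2304 — 35 in all.
Of these, 2200, 2300 are divisible by 100 but not 400, so not leap.
Leap years: 35 − 2 = 33.

33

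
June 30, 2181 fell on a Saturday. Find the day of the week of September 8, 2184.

June 30, 2181 → June 30, 2182: 365 days.
June 30, 2182 → June 30, 2183: 365 days.
June 30, 2183 → June 30, 2184: 366 days (2184 is a leap year).
June 2184: 30 − 30 = 0 days remain.
Then July (31), August (31): 31 + 31 = 62 days.
September 1–8, 2184: 8 days.
Residual: 70 days.
Total: 1166 days.
1166 mod 7 = 4, so 4 days after Saturday is Wednesday.

Wednesday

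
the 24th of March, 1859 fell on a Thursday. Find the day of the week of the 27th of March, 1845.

Thursday

Count forward from the earlier date (March 27, 1845) to the later (March 24, 1859):
From March 27, 1845 to March 27, 1858: 13 years, of which 3 contain a Feb 29 — 10×365 + 3×366 = 4748 days.
March 1858: 31 − 27 = 4 days remain.
Then 11 full months totalling 334 days.
March 1–24, 1859: 24 days.
Residual: 362 days.
Total: 5110 days.
5110 is a multiple of 7, so the 27th of March, 1845 falls on the same weekday: Thursday.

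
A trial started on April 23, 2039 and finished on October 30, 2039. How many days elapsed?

April 2039: 30 − 23 = 7 days remain.
Then May (31), June (30), July (31), August (31), September (30): 31 + 30 + 31 + 31 + 30 = 153 days.
October 1–30, 2039: 30 days.
Total: 7 + 153 + 30 = 190 days.

190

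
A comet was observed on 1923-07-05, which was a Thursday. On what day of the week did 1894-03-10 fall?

Count forward from the earlier date (March 10, 1894) to the later (July 5, 1923):
Day-of-year of March 10, 1894: 69.
Day-of-year of July 5, 1923: 186.
1894 has 365 days, so 365 − 69 = 296 days remain in 1894.
Full years 1895–1922: 22 common + 6 leap = 22×365 + 6×366 = 10226 days.
Total: 296 + 10226 + 186 = 10708 days.
10708 mod 7 = 5, so 5 days before Thursday is Saturday.

Saturday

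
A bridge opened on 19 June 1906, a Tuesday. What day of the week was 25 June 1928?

Day-of-year of June 19, 1906: 170.
Day-of-year of June 25, 1928: 177.
1906 has 365 days, so 365 − 170 = 195 days remain in 1906.
Full years 1907–1927: 16 common + 5 leap = 16×365 + 5×366 = 7670 days.
Total: 195 + 7670 + 177 = 8042 days.
8042 mod 7 = 6, so 6 days after Tuesday is Monday.

Monday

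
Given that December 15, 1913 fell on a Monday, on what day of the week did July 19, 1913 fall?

Saturday

Count forward from the earlier date (July 19, 1913) to the later (December 15, 1913):
July 1913: 31 − 19 = 12 days remain.
Then August (31), September (30), October (31), November (30): 31 + 30 + 31 + 30 = 122 days.
December 1–15, 1913: 15 days.
Total: 12 + 122 + 15 = 149 days.
149 mod 7 = 2, so 2 days before Monday is Saturday.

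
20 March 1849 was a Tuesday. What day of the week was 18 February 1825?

Count forward from the earlier date (February 18, 1825) to the later (March 20, 1849):
Day-of-year of February 18, 1825: 49.
Day-of-year of March 20, 1849: 79.
1825 has 365 days, so 365 − 49 = 316 days remain in 1825.
Full years 1826–1848: 17 common + 6 leap = 17×365 + 6×366 = 8401 days.
Total: 316 + 8401 + 79 = 8796 days.
8796 mod 7 = 4, so 4 days before Tuesday is Friday.

Friday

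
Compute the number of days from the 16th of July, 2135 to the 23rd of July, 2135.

7

Within July 2135: 23 − 16 = 7 days.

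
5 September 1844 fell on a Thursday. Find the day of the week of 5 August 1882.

Day-of-year of September 5, 1844: 249.
Day-of-year of August 5, 1882: 217.
1844 has 366 days, so 366 − 249 = 117 days remain in 1844.
Full years 1845–1881: 28 common + 9 leap = 28×365 + 9×366 = 13514 days.
Total: 117 + 13514 + 217 = 13848 days.
13848 mod 7 = 2, so 2 days after Thursday is Saturday.

Saturday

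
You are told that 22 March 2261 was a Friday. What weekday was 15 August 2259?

Count forward from the earlier date (August 15, 2259) to the later (March 22, 2261):
August 15, 2259 → August 15, 2260: 366 days (2260 is a leap year).
August 2260: 31 − 15 = 16 days remain.
Then September (30), October (31), November (30), December (31), January (31), February 2261 (28): 30 + 31 + 30 + 31 + 31 + 28 = 181 days.
March 1–22, 2261: 22 days.
Residual: 219 days.
Total: 585 days.
585 mod 7 = 4, so 4 days before Friday is Monday.

Monday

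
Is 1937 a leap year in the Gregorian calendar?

1937 is not a leap year.

No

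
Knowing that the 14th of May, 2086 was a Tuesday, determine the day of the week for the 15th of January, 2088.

May 2086: 31 − 14 = 17 days remain.
Then 19 full months totalling 579 days.
January 1–15, 2088: 15 days.
Total: 17 + 579 + 15 = 611 days.
611 mod 7 = 2, so 2 days after Tuesday is Thursday.

Thursday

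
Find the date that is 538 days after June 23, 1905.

December 13, 1906

Count 538 days after June 23, 1905:
June 1905: 30 − 23 = 7 days remain.
Then 17 full months totalling 518 days.
December 1–13, 1906: 13 days.
Total: 7 + 518 + 13 = 538 days.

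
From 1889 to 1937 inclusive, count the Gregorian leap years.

Years divisible by 4 in [1889, 1937]: 1892, 1896, 1900, 1904, 1908, 1912, 1916, 1920, 1924, 1928, 1932, 1936.
Of these, 1900 is divisible by 100 but not 400, so not leap.
Leap years: 12 − 1 = 11.

11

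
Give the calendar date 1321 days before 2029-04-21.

2025-09-08

Count 1321 days before April 21, 2029:
September 8, 2025 → September 8, 2026: 365 days.
September 8, 2026 → September 8, 2027: 365 days.
September 8, 2027 → September 8, 2028: 366 days (2028 is a leap year).
September 2028: 30 − 8 = 22 days remain.
Then October (31), November (30), December (31), January (31), February 2029 (28), March (31): 31 + 30 + 31 + 31 + 28 + 31 = 182 days.
April 1–21, 2029: 21 days.
Residual: 225 days.
Total: 1321 days.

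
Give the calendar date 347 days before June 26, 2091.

July 14, 2090

Count 347 days before June 26, 2091:
Day-of-year of July 14, 2090: 195.
Day-of-year of June 26, 2091: 177.
2090 has 365 days, so 365 − 195 = 170 days remain in 2090.
Total: 170 + 177 = 347 days.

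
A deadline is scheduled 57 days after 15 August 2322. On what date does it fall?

11 October 2322

Count 57 days after August 15, 2322:
August 2322: 31 − 15 = 16 days remain.
Then September (30): 30 days.
October 1–11, 2322: 11 days.
Total: 16 + 30 + 11 = 57 days.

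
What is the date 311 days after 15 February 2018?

23 December 2018

Count 311 days after February 15, 2018:
February 2018: 28 − 15 = 13 days remain (2018 is not a leap year, so February has 28 days).
Then 9 full months totalling 275 days.
December 1–23, 2018: 23 days.
Total: 13 + 275 + 23 = 311 days.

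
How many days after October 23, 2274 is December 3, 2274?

41

October 2274: 31 − 23 = 8 days remain.
Then November (30): 30 days.
December 1–3, 2274: 3 days.
Total: 8 + 30 + 3 = 41 days.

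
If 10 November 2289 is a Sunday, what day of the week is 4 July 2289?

Thursday

Count forward from the earlier date (July 4, 2289) to the later (November 10, 2289):
July 2289: 31 − 4 = 27 days remain.
Then August (31), September (30), October (31): 31 + 30 + 31 = 92 days.
November 1–10, 2289: 10 days.
Total: 27 + 92 + 10 = 129 days.
129 mod 7 = 3, so 3 days before Sunday is Thursday.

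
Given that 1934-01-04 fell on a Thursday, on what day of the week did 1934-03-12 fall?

January 1934: 31 − 4 = 27 days remain.
Then February 1934 (28): 28 days.
March 1–12, 1934: 12 days.
Total: 27 + 28 + 12 = 67 days.
67 mod 7 = 4, so 4 days after Thursday is Monday.

Monday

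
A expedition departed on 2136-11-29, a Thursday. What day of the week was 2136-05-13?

Count forward from the earlier date (May 13, 2136) to the later (November 29, 2136):
May 2136: 31 − 13 = 18 days remain.
Then June (30), July (31), August (31), September (30), October (31): 30 + 31 + 31 + 30 + 31 = 153 days.
November 1–29, 2136: 29 days.
Total: 18 + 153 + 29 = 200 days.
200 mod 7 = 4, so 4 days before Thursday is Sunday.

Sunday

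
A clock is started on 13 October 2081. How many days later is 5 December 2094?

From October 13, 2081 to October 13, 2094: 13 years, of which 3 contain a Feb 29 — 10×365 + 3×366 = 4748 days.
October 2094: 31 − 13 = 18 days remain.
Then November (30): 30 days.
December 1–5, 2094: 5 days.
Residual: 53 days.
Total: 4801 days.

4801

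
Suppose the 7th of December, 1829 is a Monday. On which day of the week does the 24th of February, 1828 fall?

Count forward from the earlier date (February 24, 1828) to the later (December 7, 1829):
February 1828: 29 − 24 = 5 days remain (1828 is a leap year, so February has 29 days).
Then 21 full months totalling 640 days.
December 1–7, 1829: 7 days.
Total: 5 + 640 + 7 = 652 days.
652 mod 7 = 1, so 1 day before Monday is Sunday.

Sunday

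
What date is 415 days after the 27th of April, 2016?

the 16th of June, 2017

Count 415 days after April 27, 2016:
April 2016: 30 − 27 = 3 days remain.
Then 13 full months totalling 396 days.
June 1–16, 2017: 16 days.
Total: 3 + 396 + 16 = 415 days.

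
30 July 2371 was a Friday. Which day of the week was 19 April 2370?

Count forward from the earlier date (April 19, 2370) to the later (July 30, 2371):
Day-of-year of April 19, 2370: 109.
Day-of-year of July 30, 2371: 211.
2370 has 365 days, so 365 − 109 = 256 days remain in 2370.
Total: 256 + 211 = 467 days.
467 mod 7 = 5, so 5 days before Friday is Sunday.

Sunday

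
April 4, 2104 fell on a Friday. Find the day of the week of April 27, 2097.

Count forward from the earlier date (April 27, 2097) to the later (April 4, 2104):
Day-of-year of April 27, 2097: 117.
Day-of-year of April 4, 2104: 95.
2097 has 365 days, so 365 − 117 = 248 days remain in 2097.
Full years: 2098: 365; 2099: 365; 2100: 365; 2101: 365; 2102: 365; 2103: 365. Sum = 2190.
Total: 248 + 2190 + 95 = 2533 days.
2533 mod 7 = 6, so 6 days before Friday is Saturday.

Saturday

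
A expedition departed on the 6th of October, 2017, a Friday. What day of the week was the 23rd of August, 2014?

Count forward from the earlier date (August 23, 2014) to the later (October 6, 2017):
August 23, 2014 → August 23, 2015: 365 days.
August 23, 2015 → August 23, 2016: 366 days (2016 is a leap year).
August 23, 2016 → August 23, 2017: 365 days.
August 2017: 31 − 23 = 8 days remain.
Then September (30): 30 days.
October 1–6, 2017: 6 days.
Residual: 44 days.
Total: 1140 days.
1140 mod 7 = 6, so 6 days before Friday is Saturday.

Saturday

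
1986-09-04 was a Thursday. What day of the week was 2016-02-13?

From September 4, 1986 to September 4, 2015: 29 years, of which 7 contain a Feb 29 — 22×365 + 7×366 = 10592 days.
(2000 is a leap year (divisible by 400).)
September 2015: 30 − 4 = 26 days remain.
Then October (31), November (30), December (31), January (31): 31 + 30 + 31 + 31 = 123 days.
February 1–13, 2016: 13 days (2016 is a leap year).
Residual: 162 days.
Total: 10754 days.
10754 mod 7 = 2, so 2 days after Thursday is Saturday.

Saturday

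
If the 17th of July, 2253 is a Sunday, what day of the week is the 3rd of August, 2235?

Monday

Count forward from the earlier date (August 3, 2235) to the later (July 17, 2253):
Day-of-year of August 3, 2235: 215.
Day-of-year of July 17, 2253: 198.
2235 has 365 days, so 365 − 215 = 150 days remain in 2235.
Full years 2236–2252: 12 common + 5 leap = 12×365 + 5×366 = 6210 days.
Total: 150 + 6210 + 198 = 6558 days.
6558 mod 7 = 6, so 6 days before Sunday is Monday.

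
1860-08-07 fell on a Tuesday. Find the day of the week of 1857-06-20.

Saturday

Count forward from the earlier date (June 20, 1857) to the later (August 7, 1860):
Day-of-year of June 20, 1857: 171.
Day-of-year of August 7, 1860: 220.
1857 has 365 days, so 365 − 171 = 194 days remain in 1857.
Full years: 1858: 365; 1859: 365. Sum = 730.
Total: 194 + 730 + 220 = 1144 days.
1144 mod 7 = 3, so 3 days before Tuesday is Saturday.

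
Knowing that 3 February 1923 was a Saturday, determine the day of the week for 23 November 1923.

Friday

February 1923: 28 − 3 = 25 days remain (1923 is not a leap year, so February has 28 days).
Then March (31), April (30), May (31), June (30), July (31), August (31), September (30), October (31): 31 + 30 + 31 + 30 + 31 + 31 + 30 + 31 = 245 days.
November 1–23, 1923: 23 days.
Total: 25 + 245 + 23 = 293 days.
293 mod 7 = 6, so 6 days after Saturday is Friday.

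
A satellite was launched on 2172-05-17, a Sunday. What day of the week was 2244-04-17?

From May 17, 2172 to May 17, 2243: 71 years, of which 16 contain a Feb 29 — 55×365 + 16×366 = 25931 days.
(2200 is not a leap year (divisible by 100 but not 400).)
May 2243: 31 − 17 = 14 days remain.
Then 10 full months totalling 305 days.
April 1–17, 2244: 17 days.
Residual: 336 days.
Total: 26267 days.
26267 mod 7 = 3, so 3 days after Sunday is Wednesday.

Wednesday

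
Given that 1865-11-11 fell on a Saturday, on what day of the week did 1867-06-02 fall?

Sunday

November 1865: 30 − 11 = 19 days remain.
Then 18 full months totalling 547 days.
June 1–2, 1867: 2 days.
Total: 19 + 547 + 2 = 568 days.
568 mod 7 = 1, so 1 day after Saturday is Sunday.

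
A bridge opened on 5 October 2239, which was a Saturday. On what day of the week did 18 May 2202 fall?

Count forward from the earlier date (May 18, 2202) to the later (October 5, 2239):
Day-of-year of May 18, 2202: 138.
Day-of-year of October 5, 2239: 278.
2202 has 365 days, so 365 − 138 = 227 days remain in 2202.
Full years 2203–2238: 27 common + 9 leap = 27×365 + 9×366 = 13149 days.
Total: 227 + 13149 + 278 = 13654 days.
13654 mod 7 = 4, so 4 days before Saturday is Tuesday.

Tuesday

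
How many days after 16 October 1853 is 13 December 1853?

58

October 1853: 31 − 16 = 15 days remain.
Then November (30): 30 days.
December 1–13, 1853: 13 days.
Total: 15 + 30 + 13 = 58 days.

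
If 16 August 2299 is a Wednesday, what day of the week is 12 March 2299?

Sunday

Count forward from the earlier date (March 12, 2299) to the later (August 16, 2299):
March 2299: 31 − 12 = 19 days remain.
Then April (30), May (31), June (30), July (31): 30 + 31 + 30 + 31 = 122 days.
August 1–16, 2299: 16 days.
Total: 19 + 122 + 16 = 157 days.
157 mod 7 = 3, so 3 days before Wednesday is Sunday.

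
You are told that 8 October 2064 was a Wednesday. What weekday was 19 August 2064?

Tuesday

Count forward from the earlier date (August 19, 2064) to the later (October 8, 2064):
August 2064: 31 − 19 = 12 days remain.
Then September (30): 30 days.
October 1–8, 2064: 8 days.
Total: 12 + 30 + 8 = 50 days.
50 mod 7 = 1, so 1 day before Wednesday is Tuesday.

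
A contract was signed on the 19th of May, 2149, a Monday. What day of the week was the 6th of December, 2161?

Sunday

From May 19, 2149 to May 19, 2161: 12 years, of which 3 contain a Feb 29 — 9×365 + 3×366 = 4383 days.
May 2161: 31 − 19 = 12 days remain.
Then June (30), July (31), August (31), September (30), October (31), November (30): 30 + 31 + 31 + 30 + 31 + 30 = 183 days.
December 1–6, 2161: 6 days.
Residual: 201 days.
Total: 4584 days.
4584 mod 7 = 6, so 6 days after Monday is Sunday.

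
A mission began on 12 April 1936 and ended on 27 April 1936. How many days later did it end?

Within April 1936: 27 − 12 = 15 days.

15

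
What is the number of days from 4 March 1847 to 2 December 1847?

273

March 1847: 31 − 4 = 27 days remain.
Then April (30), May (31), June (30), July (31), August (31), September (30), October (31), November (30): 30 + 31 + 30 + 31 + 31 + 30 + 31 + 30 = 244 days.
December 1–2, 1847: 2 days.
Total: 27 + 244 + 2 = 273 days.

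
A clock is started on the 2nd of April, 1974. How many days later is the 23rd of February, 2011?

Day-of-year of April 2, 1974: 92.
Day-of-year of February 23, 2011: 54.
1974 has 365 days, so 365 − 92 = 273 days remain in 1974.
Full years 1975–2010: 27 common + 9 leap = 27×365 + 9×366 = 13149 days.
Total: 273 + 13149 + 54 = 13476 days.

13476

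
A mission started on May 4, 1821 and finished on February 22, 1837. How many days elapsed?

5773

From May 4, 1821 to May 4, 1836: 15 years, of which 4 contain a Feb 29 — 11×365 + 4×366 = 5479 days.
May 1836: 31 − 4 = 27 days remain.
Then June (30), July (31), August (31), September (30), October (31), November (30), December (31), January (31): 30 + 31 + 31 + 30 + 31 + 30 + 31 + 31 = 245 days.
February 1–22, 1837: 22 days (1837 is not a leap year).
Residual: 294 days.
Total: 5773 days.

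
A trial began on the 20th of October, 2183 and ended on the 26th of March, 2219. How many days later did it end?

Day-of-year of October 20, 2183: 293.
Day-of-year of March 26, 2219: 85.
2183 has 365 days, so 365 − 293 = 72 days remain in 2183.
Full years 2184–2218: 27 common + 8 leap = 27×365 + 8×366 = 12783 days.
Total: 72 + 12783 + 85 = 12940 days.

12940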